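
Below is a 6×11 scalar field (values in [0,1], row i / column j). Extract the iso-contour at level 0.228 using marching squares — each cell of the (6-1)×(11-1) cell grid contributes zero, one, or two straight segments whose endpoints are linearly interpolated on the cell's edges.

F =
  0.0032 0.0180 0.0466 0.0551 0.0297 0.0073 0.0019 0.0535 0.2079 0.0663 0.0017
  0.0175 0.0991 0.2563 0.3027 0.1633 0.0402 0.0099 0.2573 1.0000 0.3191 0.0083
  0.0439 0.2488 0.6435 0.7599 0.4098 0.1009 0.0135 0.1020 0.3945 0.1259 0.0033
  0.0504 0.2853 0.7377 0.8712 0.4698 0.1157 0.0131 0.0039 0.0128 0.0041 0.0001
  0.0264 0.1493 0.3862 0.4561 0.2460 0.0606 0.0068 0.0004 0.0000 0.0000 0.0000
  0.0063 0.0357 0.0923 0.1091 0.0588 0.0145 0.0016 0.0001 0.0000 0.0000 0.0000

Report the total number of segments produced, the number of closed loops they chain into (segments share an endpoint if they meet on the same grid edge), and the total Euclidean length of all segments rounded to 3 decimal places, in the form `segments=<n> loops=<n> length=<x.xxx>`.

cell (0,1): code 0100 → (0.865,2.000)–(1.000,1.820)
cell (0,2): code 1100 → (0.698,3.000)–(0.865,2.000)
cell (0,3): code 1000 → (1.000,3.536)–(0.698,3.000)
cell (0,6): code 0100 → (0.856,7.000)–(1.000,6.882)
cell (0,7): code 1100 → (0.025,8.000)–(0.856,7.000)
cell (0,8): code 1100 → (0.640,9.000)–(0.025,8.000)
cell (0,9): code 1000 → (1.000,9.293)–(0.640,9.000)
cell (1,0): code 0100 → (1.861,1.000)–(2.000,0.898)
cell (1,1): code 1110 → (1.000,1.820)–(1.861,1.000)
cell (1,3): code 1101 → (1.262,4.000)–(1.000,3.536)
cell (1,4): code 1000 → (2.000,4.589)–(1.262,4.000)
cell (1,6): code 0010 → (1.000,6.882)–(1.189,7.000)
cell (1,7): code 0111 → (1.189,7.000)–(2.000,7.431)
cell (1,8): code 1011 → (2.000,8.620)–(1.472,9.000)
cell (1,9): code 0001 → (1.472,9.000)–(1.000,9.293)
cell (2,0): code 0110 → (2.000,0.898)–(3.000,0.756)
cell (2,4): code 1001 → (3.000,4.683)–(2.000,4.589)
cell (2,7): code 0010 → (2.000,7.431)–(2.436,8.000)
cell (2,8): code 0001 → (2.436,8.000)–(2.000,8.620)
cell (3,0): code 0010 → (3.000,0.756)–(3.421,1.000)
cell (3,1): code 0111 → (3.421,1.000)–(4.000,1.332)
cell (3,4): code 1001 → (4.000,4.097)–(3.000,4.683)
cell (4,1): code 0010 → (4.000,1.332)–(4.538,2.000)
cell (4,2): code 0011 → (4.538,2.000)–(4.657,3.000)
cell (4,3): code 0011 → (4.657,3.000)–(4.096,4.000)
cell (4,4): code 0001 → (4.096,4.000)–(4.000,4.097)
total: 26 segments, chained into 2 closed loop(s), length Σ = 19.114504

segments=26 loops=2 length=19.115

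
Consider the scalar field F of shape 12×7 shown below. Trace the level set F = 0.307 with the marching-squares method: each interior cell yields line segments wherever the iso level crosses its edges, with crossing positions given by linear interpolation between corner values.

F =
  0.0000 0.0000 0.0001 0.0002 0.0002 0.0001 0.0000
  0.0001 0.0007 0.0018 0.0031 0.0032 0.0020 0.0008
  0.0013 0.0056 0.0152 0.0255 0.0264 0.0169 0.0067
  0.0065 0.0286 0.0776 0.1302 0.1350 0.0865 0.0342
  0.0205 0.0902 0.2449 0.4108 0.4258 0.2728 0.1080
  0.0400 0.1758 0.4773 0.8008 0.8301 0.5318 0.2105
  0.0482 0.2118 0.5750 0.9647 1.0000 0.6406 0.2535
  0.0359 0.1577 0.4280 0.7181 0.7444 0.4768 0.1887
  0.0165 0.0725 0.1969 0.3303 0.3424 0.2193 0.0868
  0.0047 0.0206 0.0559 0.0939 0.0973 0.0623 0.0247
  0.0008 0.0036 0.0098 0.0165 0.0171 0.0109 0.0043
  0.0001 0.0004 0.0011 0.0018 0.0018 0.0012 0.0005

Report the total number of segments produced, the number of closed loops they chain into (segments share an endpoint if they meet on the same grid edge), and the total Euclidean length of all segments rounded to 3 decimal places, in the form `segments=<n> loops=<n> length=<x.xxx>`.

cell (3,2): code 0100 → (3.630,3.000)–(4.000,2.374)
cell (3,3): code 1100 → (3.591,4.000)–(3.630,3.000)
cell (3,4): code 1000 → (4.000,4.776)–(3.591,4.000)
cell (4,1): code 0100 → (4.267,2.000)–(5.000,1.435)
cell (4,2): code 1110 → (4.000,2.374)–(4.267,2.000)
cell (4,4): code 1101 → (4.132,5.000)–(4.000,4.776)
cell (4,5): code 1000 → (5.000,5.700)–(4.132,5.000)
cell (5,1): code 0110 → (5.000,1.435)–(6.000,1.262)
cell (5,5): code 1001 → (6.000,5.862)–(5.000,5.700)
cell (6,1): code 0110 → (6.000,1.262)–(7.000,1.552)
cell (6,5): code 1001 → (7.000,5.589)–(6.000,5.862)
cell (7,1): code 0010 → (7.000,1.552)–(7.524,2.000)
cell (7,2): code 0111 → (7.524,2.000)–(8.000,2.825)
cell (7,4): code 1011 → (8.000,4.288)–(7.659,5.000)
cell (7,5): code 0001 → (7.659,5.000)–(7.000,5.589)
cell (8,2): code 0010 → (8.000,2.825)–(8.099,3.000)
cell (8,3): code 0011 → (8.099,3.000)–(8.144,4.000)
cell (8,4): code 0001 → (8.144,4.000)–(8.000,4.288)
total: 18 segments, chained into 1 closed loop(s), length Σ = 14.309507

segments=18 loops=1 length=14.310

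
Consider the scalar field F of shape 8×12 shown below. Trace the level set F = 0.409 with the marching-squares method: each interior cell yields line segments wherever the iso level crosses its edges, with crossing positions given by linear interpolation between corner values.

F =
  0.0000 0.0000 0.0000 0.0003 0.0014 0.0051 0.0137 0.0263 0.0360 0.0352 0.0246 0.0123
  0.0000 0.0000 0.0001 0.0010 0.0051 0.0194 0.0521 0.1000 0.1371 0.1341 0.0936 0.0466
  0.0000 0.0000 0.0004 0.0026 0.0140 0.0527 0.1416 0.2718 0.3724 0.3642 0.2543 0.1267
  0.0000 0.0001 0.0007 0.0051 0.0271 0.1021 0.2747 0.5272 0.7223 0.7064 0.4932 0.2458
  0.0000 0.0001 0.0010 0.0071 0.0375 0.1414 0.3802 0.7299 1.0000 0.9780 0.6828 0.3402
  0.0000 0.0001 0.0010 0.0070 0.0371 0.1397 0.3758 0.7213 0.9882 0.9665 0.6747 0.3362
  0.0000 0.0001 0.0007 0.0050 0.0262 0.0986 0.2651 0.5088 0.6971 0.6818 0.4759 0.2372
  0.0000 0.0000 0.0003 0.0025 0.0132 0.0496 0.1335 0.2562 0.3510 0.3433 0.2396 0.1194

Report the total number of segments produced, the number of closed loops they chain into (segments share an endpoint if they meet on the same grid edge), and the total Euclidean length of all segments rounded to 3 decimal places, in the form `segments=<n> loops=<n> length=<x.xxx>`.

cell (2,6): code 0100 → (2.537,7.000)–(3.000,6.532)
cell (2,7): code 1100 → (2.105,8.000)–(2.537,7.000)
cell (2,8): code 1100 → (2.131,9.000)–(2.105,8.000)
cell (2,9): code 1100 → (2.648,10.000)–(2.131,9.000)
cell (2,10): code 1000 → (3.000,10.340)–(2.648,10.000)
cell (3,6): code 0110 → (3.000,6.532)–(4.000,6.082)
cell (3,10): code 1001 → (4.000,10.799)–(3.000,10.340)
cell (4,6): code 0110 → (4.000,6.082)–(5.000,6.096)
cell (4,10): code 1001 → (5.000,10.785)–(4.000,10.799)
cell (5,6): code 0110 → (5.000,6.096)–(6.000,6.590)
cell (5,10): code 1001 → (6.000,10.280)–(5.000,10.785)
cell (6,6): code 0010 → (6.000,6.590)–(6.395,7.000)
cell (6,7): code 0011 → (6.395,7.000)–(6.832,8.000)
cell (6,8): code 0011 → (6.832,8.000)–(6.806,9.000)
cell (6,9): code 0011 → (6.806,9.000)–(6.283,10.000)
cell (6,10): code 0001 → (6.283,10.000)–(6.000,10.280)
total: 16 segments, chained into 1 closed loop(s), length Σ = 14.983816

segments=16 loops=1 length=14.984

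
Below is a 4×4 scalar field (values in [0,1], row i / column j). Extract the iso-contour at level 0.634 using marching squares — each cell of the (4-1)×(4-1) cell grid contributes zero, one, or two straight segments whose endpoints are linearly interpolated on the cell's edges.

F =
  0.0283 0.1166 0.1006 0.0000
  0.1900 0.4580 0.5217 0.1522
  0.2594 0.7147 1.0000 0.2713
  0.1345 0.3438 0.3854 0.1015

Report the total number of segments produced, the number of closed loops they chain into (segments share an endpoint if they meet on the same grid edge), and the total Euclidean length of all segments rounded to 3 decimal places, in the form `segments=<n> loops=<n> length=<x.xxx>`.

segments=6 loops=1 length=4.502

cell (1,0): code 0100 → (1.686,1.000)–(2.000,0.823)
cell (1,1): code 1100 → (1.235,2.000)–(1.686,1.000)
cell (1,2): code 1000 → (2.000,2.502)–(1.235,2.000)
cell (2,0): code 0010 → (2.000,0.823)–(2.218,1.000)
cell (2,1): code 0011 → (2.218,1.000)–(2.596,2.000)
cell (2,2): code 0001 → (2.596,2.000)–(2.000,2.502)
total: 6 segments, chained into 1 closed loop(s), length Σ = 4.501857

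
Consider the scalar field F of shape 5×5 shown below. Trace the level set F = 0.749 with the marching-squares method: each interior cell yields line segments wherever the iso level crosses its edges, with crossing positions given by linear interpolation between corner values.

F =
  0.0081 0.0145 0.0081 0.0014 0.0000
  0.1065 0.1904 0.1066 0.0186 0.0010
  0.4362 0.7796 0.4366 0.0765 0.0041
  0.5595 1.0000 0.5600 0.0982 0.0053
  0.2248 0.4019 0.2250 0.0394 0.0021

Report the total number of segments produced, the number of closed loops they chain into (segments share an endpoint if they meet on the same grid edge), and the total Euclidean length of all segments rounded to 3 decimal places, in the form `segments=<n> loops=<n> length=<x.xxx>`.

cell (1,0): code 0100 → (1.948,1.000)–(2.000,0.911)
cell (1,1): code 1000 → (2.000,1.089)–(1.948,1.000)
cell (2,0): code 0110 → (2.000,0.911)–(3.000,0.430)
cell (2,1): code 1001 → (3.000,1.570)–(2.000,1.089)
cell (3,0): code 0010 → (3.000,0.430)–(3.420,1.000)
cell (3,1): code 0001 → (3.420,1.000)–(3.000,1.570)
total: 6 segments, chained into 1 closed loop(s), length Σ = 3.841537

segments=6 loops=1 length=3.842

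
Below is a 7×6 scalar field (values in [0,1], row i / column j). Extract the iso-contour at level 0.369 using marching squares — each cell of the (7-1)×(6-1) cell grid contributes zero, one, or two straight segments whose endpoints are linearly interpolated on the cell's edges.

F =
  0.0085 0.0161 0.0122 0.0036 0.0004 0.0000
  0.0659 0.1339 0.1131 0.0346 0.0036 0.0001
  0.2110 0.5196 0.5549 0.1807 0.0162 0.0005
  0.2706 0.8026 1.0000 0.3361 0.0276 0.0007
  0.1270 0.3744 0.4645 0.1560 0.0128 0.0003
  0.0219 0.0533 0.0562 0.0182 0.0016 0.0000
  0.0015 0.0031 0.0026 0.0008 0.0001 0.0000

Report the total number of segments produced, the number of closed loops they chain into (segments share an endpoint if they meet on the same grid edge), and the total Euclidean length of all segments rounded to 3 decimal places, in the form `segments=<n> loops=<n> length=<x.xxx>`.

segments=10 loops=1 length=8.330

cell (1,0): code 0100 → (1.610,1.000)–(2.000,0.512)
cell (1,1): code 1100 → (1.579,2.000)–(1.610,1.000)
cell (1,2): code 1000 → (2.000,2.497)–(1.579,2.000)
cell (2,0): code 0110 → (2.000,0.512)–(3.000,0.185)
cell (2,2): code 1001 → (3.000,2.950)–(2.000,2.497)
cell (3,0): code 0110 → (3.000,0.185)–(4.000,0.978)
cell (3,2): code 1001 → (4.000,2.310)–(3.000,2.950)
cell (4,0): code 0010 → (4.000,0.978)–(4.017,1.000)
cell (4,1): code 0011 → (4.017,1.000)–(4.234,2.000)
cell (4,2): code 0001 → (4.234,2.000)–(4.000,2.310)
total: 10 segments, chained into 1 closed loop(s), length Σ = 8.329669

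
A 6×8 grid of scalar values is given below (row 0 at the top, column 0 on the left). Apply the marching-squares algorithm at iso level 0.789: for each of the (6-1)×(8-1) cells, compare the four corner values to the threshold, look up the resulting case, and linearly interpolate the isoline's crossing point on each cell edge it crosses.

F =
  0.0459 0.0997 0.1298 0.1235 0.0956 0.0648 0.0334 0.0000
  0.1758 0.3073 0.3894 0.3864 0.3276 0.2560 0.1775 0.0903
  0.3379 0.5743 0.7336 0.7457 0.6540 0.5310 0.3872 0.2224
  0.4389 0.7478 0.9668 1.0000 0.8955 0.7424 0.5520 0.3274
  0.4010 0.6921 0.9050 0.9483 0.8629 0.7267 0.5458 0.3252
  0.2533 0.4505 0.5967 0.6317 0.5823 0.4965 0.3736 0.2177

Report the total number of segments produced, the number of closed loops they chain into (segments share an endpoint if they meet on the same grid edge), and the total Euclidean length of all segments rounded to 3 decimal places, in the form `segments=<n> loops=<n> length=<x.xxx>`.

cell (2,1): code 0100 → (2.238,2.000)–(3.000,1.188)
cell (2,2): code 1100 → (2.170,3.000)–(2.238,2.000)
cell (2,3): code 1100 → (2.559,4.000)–(2.170,3.000)
cell (2,4): code 1000 → (3.000,4.696)–(2.559,4.000)
cell (3,1): code 0110 → (3.000,1.188)–(4.000,1.455)
cell (3,4): code 1001 → (4.000,4.543)–(3.000,4.696)
cell (4,1): code 0010 → (4.000,1.455)–(4.376,2.000)
cell (4,2): code 0011 → (4.376,2.000)–(4.503,3.000)
cell (4,3): code 0011 → (4.503,3.000)–(4.263,4.000)
cell (4,4): code 0001 → (4.263,4.000)–(4.000,4.543)
total: 10 segments, chained into 1 closed loop(s), length Σ = 9.360862

segments=10 loops=1 length=9.361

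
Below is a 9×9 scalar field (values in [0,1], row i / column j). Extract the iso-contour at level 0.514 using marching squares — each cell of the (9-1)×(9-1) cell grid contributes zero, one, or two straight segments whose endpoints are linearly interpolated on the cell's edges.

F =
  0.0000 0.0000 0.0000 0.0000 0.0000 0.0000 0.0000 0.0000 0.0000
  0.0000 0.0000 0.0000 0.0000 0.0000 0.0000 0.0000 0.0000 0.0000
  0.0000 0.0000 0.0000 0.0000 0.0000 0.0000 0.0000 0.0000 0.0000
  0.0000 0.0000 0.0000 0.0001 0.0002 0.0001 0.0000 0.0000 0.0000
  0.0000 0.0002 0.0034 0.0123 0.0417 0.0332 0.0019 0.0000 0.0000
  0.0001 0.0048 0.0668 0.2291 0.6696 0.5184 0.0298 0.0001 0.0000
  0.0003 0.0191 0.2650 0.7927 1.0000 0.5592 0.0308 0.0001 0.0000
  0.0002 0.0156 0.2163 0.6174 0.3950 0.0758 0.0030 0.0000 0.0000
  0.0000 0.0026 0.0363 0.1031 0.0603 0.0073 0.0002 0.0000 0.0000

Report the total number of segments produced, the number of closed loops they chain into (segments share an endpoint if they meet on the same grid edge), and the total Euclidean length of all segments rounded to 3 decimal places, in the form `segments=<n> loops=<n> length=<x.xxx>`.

segments=12 loops=1 length=7.812

cell (4,3): code 0100 → (4.752,4.000)–(5.000,3.647)
cell (4,4): code 1100 → (4.991,5.000)–(4.752,4.000)
cell (4,5): code 1000 → (5.000,5.009)–(4.991,5.000)
cell (5,2): code 0100 → (5.506,3.000)–(6.000,2.472)
cell (5,3): code 1110 → (5.000,3.647)–(5.506,3.000)
cell (5,5): code 1001 → (6.000,5.086)–(5.000,5.009)
cell (6,2): code 0110 → (6.000,2.472)–(7.000,2.742)
cell (6,3): code 1011 → (7.000,3.465)–(6.803,4.000)
cell (6,4): code 0011 → (6.803,4.000)–(6.094,5.000)
cell (6,5): code 0001 → (6.094,5.000)–(6.000,5.086)
cell (7,2): code 0010 → (7.000,2.742)–(7.201,3.000)
cell (7,3): code 0001 → (7.201,3.000)–(7.000,3.465)
total: 12 segments, chained into 1 closed loop(s), length Σ = 7.812151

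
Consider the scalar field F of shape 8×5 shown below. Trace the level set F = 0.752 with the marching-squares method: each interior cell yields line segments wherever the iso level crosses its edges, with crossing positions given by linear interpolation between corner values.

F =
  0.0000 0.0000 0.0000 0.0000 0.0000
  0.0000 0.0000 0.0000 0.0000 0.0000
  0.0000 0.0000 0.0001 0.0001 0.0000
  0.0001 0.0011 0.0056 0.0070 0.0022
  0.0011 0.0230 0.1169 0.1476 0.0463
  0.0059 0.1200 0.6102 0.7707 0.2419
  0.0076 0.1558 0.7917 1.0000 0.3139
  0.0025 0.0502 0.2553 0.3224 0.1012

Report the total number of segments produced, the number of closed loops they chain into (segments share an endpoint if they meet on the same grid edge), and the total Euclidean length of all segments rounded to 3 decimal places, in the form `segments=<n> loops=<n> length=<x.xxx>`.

cell (4,2): code 0100 → (4.970,3.000)–(5.000,2.883)
cell (4,3): code 1000 → (5.000,3.035)–(4.970,3.000)
cell (5,1): code 0100 → (5.781,2.000)–(6.000,1.938)
cell (5,2): code 1110 → (5.000,2.883)–(5.781,2.000)
cell (5,3): code 1001 → (6.000,3.361)–(5.000,3.035)
cell (6,1): code 0010 → (6.000,1.938)–(6.074,2.000)
cell (6,2): code 0011 → (6.074,2.000)–(6.366,3.000)
cell (6,3): code 0001 → (6.366,3.000)–(6.000,3.361)
total: 8 segments, chained into 1 closed loop(s), length Σ = 4.278354

segments=8 loops=1 length=4.278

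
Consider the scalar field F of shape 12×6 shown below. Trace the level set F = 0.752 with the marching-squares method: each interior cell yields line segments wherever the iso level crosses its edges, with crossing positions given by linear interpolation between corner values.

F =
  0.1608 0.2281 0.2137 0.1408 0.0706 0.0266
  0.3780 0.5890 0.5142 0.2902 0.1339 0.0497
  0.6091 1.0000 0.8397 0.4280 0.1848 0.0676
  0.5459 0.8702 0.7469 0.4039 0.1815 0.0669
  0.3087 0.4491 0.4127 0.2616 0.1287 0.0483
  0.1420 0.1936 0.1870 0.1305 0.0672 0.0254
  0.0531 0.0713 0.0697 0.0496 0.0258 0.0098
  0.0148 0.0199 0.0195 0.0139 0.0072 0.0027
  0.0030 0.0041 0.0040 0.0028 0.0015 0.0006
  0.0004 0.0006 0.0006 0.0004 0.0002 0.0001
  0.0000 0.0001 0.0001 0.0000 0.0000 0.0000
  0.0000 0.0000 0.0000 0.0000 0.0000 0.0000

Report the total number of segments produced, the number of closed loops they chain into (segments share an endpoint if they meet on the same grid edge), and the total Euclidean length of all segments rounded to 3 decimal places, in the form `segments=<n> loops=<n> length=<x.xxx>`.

cell (1,0): code 0100 → (1.397,1.000)–(2.000,0.366)
cell (1,1): code 1100 → (1.731,2.000)–(1.397,1.000)
cell (1,2): code 1000 → (2.000,2.213)–(1.731,2.000)
cell (2,0): code 0110 → (2.000,0.366)–(3.000,0.636)
cell (2,1): code 1011 → (3.000,1.959)–(2.945,2.000)
cell (2,2): code 0001 → (2.945,2.000)–(2.000,2.213)
cell (3,0): code 0010 → (3.000,0.636)–(3.281,1.000)
cell (3,1): code 0001 → (3.281,1.000)–(3.000,1.959)
total: 8 segments, chained into 1 closed loop(s), length Σ = 5.805580

segments=8 loops=1 length=5.806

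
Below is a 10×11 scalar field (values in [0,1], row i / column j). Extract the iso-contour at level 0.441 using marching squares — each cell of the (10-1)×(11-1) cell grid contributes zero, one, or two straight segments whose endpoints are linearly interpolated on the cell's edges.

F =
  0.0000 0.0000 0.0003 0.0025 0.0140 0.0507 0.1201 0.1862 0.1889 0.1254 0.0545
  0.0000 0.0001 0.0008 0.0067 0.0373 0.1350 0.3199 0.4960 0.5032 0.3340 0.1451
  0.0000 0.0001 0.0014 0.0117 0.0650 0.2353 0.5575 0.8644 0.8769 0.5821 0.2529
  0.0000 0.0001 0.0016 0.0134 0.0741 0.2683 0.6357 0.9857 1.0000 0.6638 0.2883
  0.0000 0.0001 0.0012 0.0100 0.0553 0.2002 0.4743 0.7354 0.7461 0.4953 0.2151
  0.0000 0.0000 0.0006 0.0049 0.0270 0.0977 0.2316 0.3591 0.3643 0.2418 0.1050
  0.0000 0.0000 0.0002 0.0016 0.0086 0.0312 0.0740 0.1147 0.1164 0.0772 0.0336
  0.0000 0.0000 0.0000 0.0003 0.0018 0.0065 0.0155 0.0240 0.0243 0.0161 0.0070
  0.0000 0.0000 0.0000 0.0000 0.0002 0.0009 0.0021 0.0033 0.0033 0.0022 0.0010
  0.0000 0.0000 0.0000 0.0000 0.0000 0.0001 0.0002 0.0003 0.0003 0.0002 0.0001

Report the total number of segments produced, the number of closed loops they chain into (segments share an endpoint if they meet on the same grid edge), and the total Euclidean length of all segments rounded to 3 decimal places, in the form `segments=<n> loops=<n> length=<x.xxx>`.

cell (0,6): code 0100 → (0.822,7.000)–(1.000,6.688)
cell (0,7): code 1100 → (0.802,8.000)–(0.822,7.000)
cell (0,8): code 1000 → (1.000,8.368)–(0.802,8.000)
cell (1,5): code 0100 → (1.510,6.000)–(2.000,5.638)
cell (1,6): code 1110 → (1.000,6.688)–(1.510,6.000)
cell (1,8): code 1101 → (1.431,9.000)–(1.000,8.368)
cell (1,9): code 1000 → (2.000,9.429)–(1.431,9.000)
cell (2,5): code 0110 → (2.000,5.638)–(3.000,5.470)
cell (2,9): code 1001 → (3.000,9.593)–(2.000,9.429)
cell (3,5): code 0110 → (3.000,5.470)–(4.000,5.879)
cell (3,9): code 1001 → (4.000,9.194)–(3.000,9.593)
cell (4,5): code 0010 → (4.000,5.879)–(4.137,6.000)
cell (4,6): code 0011 → (4.137,6.000)–(4.782,7.000)
cell (4,7): code 0011 → (4.782,7.000)–(4.799,8.000)
cell (4,8): code 0011 → (4.799,8.000)–(4.214,9.000)
cell (4,9): code 0001 → (4.214,9.000)–(4.000,9.194)
total: 16 segments, chained into 1 closed loop(s), length Σ = 12.725165

segments=16 loops=1 length=12.725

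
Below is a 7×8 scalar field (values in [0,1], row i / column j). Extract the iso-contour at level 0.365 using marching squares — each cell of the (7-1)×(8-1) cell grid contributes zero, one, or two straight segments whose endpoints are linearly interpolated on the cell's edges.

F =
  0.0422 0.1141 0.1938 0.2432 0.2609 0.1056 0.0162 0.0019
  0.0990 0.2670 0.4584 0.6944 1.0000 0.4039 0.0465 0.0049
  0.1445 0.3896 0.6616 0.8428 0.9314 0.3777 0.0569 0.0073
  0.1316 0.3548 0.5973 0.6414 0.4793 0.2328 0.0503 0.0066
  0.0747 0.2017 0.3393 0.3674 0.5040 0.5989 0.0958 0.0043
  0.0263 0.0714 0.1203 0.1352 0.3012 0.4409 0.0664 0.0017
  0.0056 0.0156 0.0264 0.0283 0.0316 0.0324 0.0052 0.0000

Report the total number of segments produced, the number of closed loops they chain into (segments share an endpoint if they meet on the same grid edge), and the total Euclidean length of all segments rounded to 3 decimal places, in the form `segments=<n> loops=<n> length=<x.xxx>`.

segments=22 loops=1 length=15.829

cell (0,1): code 0100 → (0.647,2.000)–(1.000,1.512)
cell (0,2): code 1100 → (0.270,3.000)–(0.647,2.000)
cell (0,3): code 1100 → (0.141,4.000)–(0.270,3.000)
cell (0,4): code 1100 → (0.870,5.000)–(0.141,4.000)
cell (0,5): code 1000 → (1.000,5.109)–(0.870,5.000)
cell (1,0): code 0100 → (1.799,1.000)–(2.000,0.900)
cell (1,1): code 1110 → (1.000,1.512)–(1.799,1.000)
cell (1,5): code 1001 → (2.000,5.040)–(1.000,5.109)
cell (2,0): code 0010 → (2.000,0.900)–(2.707,1.000)
cell (2,1): code 0111 → (2.707,1.000)–(3.000,1.042)
cell (2,4): code 1011 → (3.000,4.464)–(2.088,5.000)
cell (2,5): code 0001 → (2.088,5.000)–(2.000,5.040)
cell (3,1): code 0010 → (3.000,1.042)–(3.900,2.000)
cell (3,2): code 0111 → (3.900,2.000)–(4.000,2.915)
cell (3,4): code 1101 → (3.361,5.000)–(3.000,4.464)
cell (3,5): code 1000 → (4.000,5.465)–(3.361,5.000)
cell (4,2): code 0010 → (4.000,2.915)–(4.010,3.000)
cell (4,3): code 0011 → (4.010,3.000)–(4.685,4.000)
cell (4,4): code 0111 → (4.685,4.000)–(5.000,4.457)
cell (4,5): code 1001 → (5.000,5.203)–(4.000,5.465)
cell (5,4): code 0010 → (5.000,4.457)–(5.186,5.000)
cell (5,5): code 0001 → (5.186,5.000)–(5.000,5.203)
total: 22 segments, chained into 1 closed loop(s), length Σ = 15.828564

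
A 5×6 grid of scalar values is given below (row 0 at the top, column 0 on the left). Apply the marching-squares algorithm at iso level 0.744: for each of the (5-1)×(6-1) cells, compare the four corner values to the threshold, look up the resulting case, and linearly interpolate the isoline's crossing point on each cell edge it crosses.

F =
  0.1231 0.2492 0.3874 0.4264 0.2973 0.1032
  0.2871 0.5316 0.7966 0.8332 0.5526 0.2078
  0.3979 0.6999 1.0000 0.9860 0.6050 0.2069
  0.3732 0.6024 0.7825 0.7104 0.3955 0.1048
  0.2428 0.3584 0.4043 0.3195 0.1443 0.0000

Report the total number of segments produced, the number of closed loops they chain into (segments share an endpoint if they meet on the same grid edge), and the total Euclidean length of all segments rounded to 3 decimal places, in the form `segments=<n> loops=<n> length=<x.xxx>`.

cell (0,1): code 0100 → (0.871,2.000)–(1.000,1.802)
cell (0,2): code 1100 → (0.781,3.000)–(0.871,2.000)
cell (0,3): code 1000 → (1.000,3.318)–(0.781,3.000)
cell (1,1): code 0110 → (1.000,1.802)–(2.000,1.147)
cell (1,3): code 1001 → (2.000,3.635)–(1.000,3.318)
cell (2,1): code 0110 → (2.000,1.147)–(3.000,1.786)
cell (2,2): code 1011 → (3.000,2.534)–(2.878,3.000)
cell (2,3): code 0001 → (2.878,3.000)–(2.000,3.635)
cell (3,1): code 0010 → (3.000,1.786)–(3.102,2.000)
cell (3,2): code 0001 → (3.102,2.000)–(3.000,2.534)
total: 10 segments, chained into 1 closed loop(s), length Σ = 7.403748

segments=10 loops=1 length=7.404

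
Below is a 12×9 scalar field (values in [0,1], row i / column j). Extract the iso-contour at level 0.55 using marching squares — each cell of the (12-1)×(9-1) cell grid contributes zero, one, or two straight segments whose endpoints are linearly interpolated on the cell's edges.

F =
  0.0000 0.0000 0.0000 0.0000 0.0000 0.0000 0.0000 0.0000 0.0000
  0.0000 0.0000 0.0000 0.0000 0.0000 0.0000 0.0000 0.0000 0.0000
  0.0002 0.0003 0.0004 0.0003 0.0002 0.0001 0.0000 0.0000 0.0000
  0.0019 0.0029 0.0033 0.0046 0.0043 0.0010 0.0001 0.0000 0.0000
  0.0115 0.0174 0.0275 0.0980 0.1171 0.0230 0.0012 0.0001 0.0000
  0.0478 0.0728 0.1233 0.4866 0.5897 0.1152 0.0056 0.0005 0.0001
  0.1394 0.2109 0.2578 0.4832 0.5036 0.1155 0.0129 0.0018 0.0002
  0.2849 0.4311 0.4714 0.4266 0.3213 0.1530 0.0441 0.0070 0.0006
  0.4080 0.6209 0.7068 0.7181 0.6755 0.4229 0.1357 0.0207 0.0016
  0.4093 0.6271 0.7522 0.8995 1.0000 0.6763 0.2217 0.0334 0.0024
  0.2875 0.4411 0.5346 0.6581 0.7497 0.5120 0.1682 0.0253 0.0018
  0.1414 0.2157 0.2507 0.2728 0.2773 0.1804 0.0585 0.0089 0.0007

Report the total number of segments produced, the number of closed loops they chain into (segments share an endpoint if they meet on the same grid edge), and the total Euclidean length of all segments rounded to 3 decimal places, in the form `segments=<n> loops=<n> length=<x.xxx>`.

cell (4,3): code 0100 → (4.916,4.000)–(5.000,3.615)
cell (4,4): code 1000 → (5.000,4.084)–(4.916,4.000)
cell (5,3): code 0010 → (5.000,3.615)–(5.461,4.000)
cell (5,4): code 0001 → (5.461,4.000)–(5.000,4.084)
cell (7,0): code 0100 → (7.626,1.000)–(8.000,0.667)
cell (7,1): code 1100 → (7.334,2.000)–(7.626,1.000)
cell (7,2): code 1100 → (7.423,3.000)–(7.334,2.000)
cell (7,3): code 1100 → (7.646,4.000)–(7.423,3.000)
cell (7,4): code 1000 → (8.000,4.497)–(7.646,4.000)
cell (8,0): code 0110 → (8.000,0.667)–(9.000,0.646)
cell (8,4): code 1101 → (8.502,5.000)–(8.000,4.497)
cell (8,5): code 1000 → (9.000,5.278)–(8.502,5.000)
cell (9,0): code 0010 → (9.000,0.646)–(9.415,1.000)
cell (9,1): code 0011 → (9.415,1.000)–(9.929,2.000)
cell (9,2): code 0111 → (9.929,2.000)–(10.000,2.125)
cell (9,4): code 1011 → (10.000,4.840)–(9.769,5.000)
cell (9,5): code 0001 → (9.769,5.000)–(9.000,5.278)
cell (10,2): code 0010 → (10.000,2.125)–(10.281,3.000)
cell (10,3): code 0011 → (10.281,3.000)–(10.423,4.000)
cell (10,4): code 0001 → (10.423,4.000)–(10.000,4.840)
total: 20 segments, chained into 2 closed loop(s), length Σ = 13.825774

segments=20 loops=2 length=13.826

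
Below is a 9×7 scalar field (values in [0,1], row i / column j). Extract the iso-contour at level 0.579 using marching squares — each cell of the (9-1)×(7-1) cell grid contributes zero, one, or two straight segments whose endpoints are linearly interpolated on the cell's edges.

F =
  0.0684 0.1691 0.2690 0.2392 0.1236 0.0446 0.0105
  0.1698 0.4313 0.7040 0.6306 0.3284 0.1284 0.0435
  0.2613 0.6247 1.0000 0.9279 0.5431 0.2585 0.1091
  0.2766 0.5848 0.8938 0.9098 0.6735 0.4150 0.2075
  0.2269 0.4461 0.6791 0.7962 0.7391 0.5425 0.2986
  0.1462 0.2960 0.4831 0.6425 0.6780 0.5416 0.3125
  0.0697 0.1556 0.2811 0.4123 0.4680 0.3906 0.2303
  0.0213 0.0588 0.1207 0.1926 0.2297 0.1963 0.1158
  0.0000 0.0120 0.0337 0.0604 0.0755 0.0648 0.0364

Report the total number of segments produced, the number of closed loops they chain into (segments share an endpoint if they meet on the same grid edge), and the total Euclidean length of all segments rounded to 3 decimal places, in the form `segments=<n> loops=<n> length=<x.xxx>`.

segments=18 loops=1 length=13.395

cell (0,1): code 0100 → (0.713,2.000)–(1.000,1.542)
cell (0,2): code 1100 → (0.868,3.000)–(0.713,2.000)
cell (0,3): code 1000 → (1.000,3.171)–(0.868,3.000)
cell (1,0): code 0100 → (1.764,1.000)–(2.000,0.874)
cell (1,1): code 1110 → (1.000,1.542)–(1.764,1.000)
cell (1,3): code 1001 → (2.000,3.907)–(1.000,3.171)
cell (2,0): code 0110 → (2.000,0.874)–(3.000,0.981)
cell (2,3): code 1101 → (2.275,4.000)–(2.000,3.907)
cell (2,4): code 1000 → (3.000,4.366)–(2.275,4.000)
cell (3,0): code 0010 → (3.000,0.981)–(3.042,1.000)
cell (3,1): code 0111 → (3.042,1.000)–(4.000,1.570)
cell (3,4): code 1001 → (4.000,4.814)–(3.000,4.366)
cell (4,1): code 0010 → (4.000,1.570)–(4.511,2.000)
cell (4,2): code 0111 → (4.511,2.000)–(5.000,2.602)
cell (4,4): code 1001 → (5.000,4.726)–(4.000,4.814)
cell (5,2): code 0010 → (5.000,2.602)–(5.276,3.000)
cell (5,3): code 0011 → (5.276,3.000)–(5.471,4.000)
cell (5,4): code 0001 → (5.471,4.000)–(5.000,4.726)
total: 18 segments, chained into 1 closed loop(s), length Σ = 13.395157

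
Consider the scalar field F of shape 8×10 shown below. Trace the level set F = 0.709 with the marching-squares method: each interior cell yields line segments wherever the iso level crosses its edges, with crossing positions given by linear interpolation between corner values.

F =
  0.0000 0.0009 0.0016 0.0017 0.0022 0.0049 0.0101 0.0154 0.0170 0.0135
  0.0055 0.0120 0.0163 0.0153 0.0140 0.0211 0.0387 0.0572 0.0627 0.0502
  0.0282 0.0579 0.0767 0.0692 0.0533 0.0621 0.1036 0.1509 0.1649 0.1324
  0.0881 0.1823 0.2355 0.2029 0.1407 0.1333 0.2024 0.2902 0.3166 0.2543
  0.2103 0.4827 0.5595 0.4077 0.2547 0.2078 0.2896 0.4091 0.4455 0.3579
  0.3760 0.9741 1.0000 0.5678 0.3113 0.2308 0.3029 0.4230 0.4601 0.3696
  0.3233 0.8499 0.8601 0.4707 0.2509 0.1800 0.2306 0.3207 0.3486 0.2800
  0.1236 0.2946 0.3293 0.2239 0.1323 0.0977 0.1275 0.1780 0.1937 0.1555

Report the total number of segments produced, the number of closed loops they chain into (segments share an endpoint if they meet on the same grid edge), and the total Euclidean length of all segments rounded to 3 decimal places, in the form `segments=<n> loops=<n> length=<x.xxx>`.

segments=8 loops=1 length=6.554

cell (4,0): code 0100 → (4.461,1.000)–(5.000,0.557)
cell (4,1): code 1100 → (4.339,2.000)–(4.461,1.000)
cell (4,2): code 1000 → (5.000,2.673)–(4.339,2.000)
cell (5,0): code 0110 → (5.000,0.557)–(6.000,0.732)
cell (5,2): code 1001 → (6.000,2.388)–(5.000,2.673)
cell (6,0): code 0010 → (6.000,0.732)–(6.254,1.000)
cell (6,1): code 0011 → (6.254,1.000)–(6.285,2.000)
cell (6,2): code 0001 → (6.285,2.000)–(6.000,2.388)
total: 8 segments, chained into 1 closed loop(s), length Σ = 6.554463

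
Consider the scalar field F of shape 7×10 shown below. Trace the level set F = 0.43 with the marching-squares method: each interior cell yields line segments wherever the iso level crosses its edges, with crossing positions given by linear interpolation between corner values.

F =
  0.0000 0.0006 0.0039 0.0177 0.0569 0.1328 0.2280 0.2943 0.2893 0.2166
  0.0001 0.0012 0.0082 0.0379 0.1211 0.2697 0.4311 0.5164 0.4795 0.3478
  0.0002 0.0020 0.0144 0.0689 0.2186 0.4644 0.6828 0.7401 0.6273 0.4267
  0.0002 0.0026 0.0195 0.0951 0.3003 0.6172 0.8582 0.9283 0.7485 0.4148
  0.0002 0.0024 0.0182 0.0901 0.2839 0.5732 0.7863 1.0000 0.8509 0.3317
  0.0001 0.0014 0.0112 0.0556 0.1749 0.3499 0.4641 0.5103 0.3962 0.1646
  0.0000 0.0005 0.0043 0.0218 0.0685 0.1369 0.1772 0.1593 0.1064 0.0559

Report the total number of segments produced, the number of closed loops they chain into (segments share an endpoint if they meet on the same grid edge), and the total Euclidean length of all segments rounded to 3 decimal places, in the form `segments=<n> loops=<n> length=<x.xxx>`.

cell (0,5): code 0100 → (0.995,6.000)–(1.000,5.993)
cell (0,6): code 1100 → (0.611,7.000)–(0.995,6.000)
cell (0,7): code 1100 → (0.740,8.000)–(0.611,7.000)
cell (0,8): code 1000 → (1.000,8.376)–(0.740,8.000)
cell (1,4): code 0100 → (1.823,5.000)–(2.000,4.860)
cell (1,5): code 1110 → (1.000,5.993)–(1.823,5.000)
cell (1,8): code 1001 → (2.000,8.984)–(1.000,8.376)
cell (2,4): code 0110 → (2.000,4.860)–(3.000,4.409)
cell (2,8): code 1001 → (3.000,8.954)–(2.000,8.984)
cell (3,4): code 0110 → (3.000,4.409)–(4.000,4.505)
cell (3,8): code 1001 → (4.000,8.811)–(3.000,8.954)
cell (4,4): code 0010 → (4.000,4.505)–(4.641,5.000)
cell (4,5): code 0111 → (4.641,5.000)–(5.000,5.701)
cell (4,7): code 1011 → (5.000,7.704)–(4.926,8.000)
cell (4,8): code 0001 → (4.926,8.000)–(4.000,8.811)
cell (5,5): code 0010 → (5.000,5.701)–(5.119,6.000)
cell (5,6): code 0011 → (5.119,6.000)–(5.229,7.000)
cell (5,7): code 0001 → (5.229,7.000)–(5.000,7.704)
total: 18 segments, chained into 1 closed loop(s), length Σ = 14.544197

segments=18 loops=1 length=14.544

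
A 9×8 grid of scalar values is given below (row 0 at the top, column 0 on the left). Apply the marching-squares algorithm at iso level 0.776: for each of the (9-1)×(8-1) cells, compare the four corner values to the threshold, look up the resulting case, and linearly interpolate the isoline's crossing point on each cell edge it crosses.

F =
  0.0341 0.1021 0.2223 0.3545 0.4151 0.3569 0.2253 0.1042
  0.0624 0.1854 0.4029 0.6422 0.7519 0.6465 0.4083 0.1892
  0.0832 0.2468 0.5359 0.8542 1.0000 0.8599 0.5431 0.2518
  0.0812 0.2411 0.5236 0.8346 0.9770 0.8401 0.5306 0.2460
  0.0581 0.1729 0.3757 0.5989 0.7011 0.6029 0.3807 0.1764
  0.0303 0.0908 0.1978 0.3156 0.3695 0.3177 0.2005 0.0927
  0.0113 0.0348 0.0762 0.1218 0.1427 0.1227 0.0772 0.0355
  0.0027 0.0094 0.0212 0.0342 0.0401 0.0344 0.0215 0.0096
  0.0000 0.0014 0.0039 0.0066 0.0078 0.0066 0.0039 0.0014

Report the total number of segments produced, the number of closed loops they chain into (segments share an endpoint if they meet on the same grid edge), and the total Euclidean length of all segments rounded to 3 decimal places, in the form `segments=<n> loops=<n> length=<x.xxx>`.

cell (1,2): code 0100 → (1.631,3.000)–(2.000,2.754)
cell (1,3): code 1100 → (1.097,4.000)–(1.631,3.000)
cell (1,4): code 1100 → (1.607,5.000)–(1.097,4.000)
cell (1,5): code 1000 → (2.000,5.265)–(1.607,5.000)
cell (2,2): code 0110 → (2.000,2.754)–(3.000,2.812)
cell (2,5): code 1001 → (3.000,5.207)–(2.000,5.265)
cell (3,2): code 0010 → (3.000,2.812)–(3.249,3.000)
cell (3,3): code 0011 → (3.249,3.000)–(3.729,4.000)
cell (3,4): code 0011 → (3.729,4.000)–(3.270,5.000)
cell (3,5): code 0001 → (3.270,5.000)–(3.000,5.207)
total: 10 segments, chained into 1 closed loop(s), length Σ = 8.038220

segments=10 loops=1 length=8.038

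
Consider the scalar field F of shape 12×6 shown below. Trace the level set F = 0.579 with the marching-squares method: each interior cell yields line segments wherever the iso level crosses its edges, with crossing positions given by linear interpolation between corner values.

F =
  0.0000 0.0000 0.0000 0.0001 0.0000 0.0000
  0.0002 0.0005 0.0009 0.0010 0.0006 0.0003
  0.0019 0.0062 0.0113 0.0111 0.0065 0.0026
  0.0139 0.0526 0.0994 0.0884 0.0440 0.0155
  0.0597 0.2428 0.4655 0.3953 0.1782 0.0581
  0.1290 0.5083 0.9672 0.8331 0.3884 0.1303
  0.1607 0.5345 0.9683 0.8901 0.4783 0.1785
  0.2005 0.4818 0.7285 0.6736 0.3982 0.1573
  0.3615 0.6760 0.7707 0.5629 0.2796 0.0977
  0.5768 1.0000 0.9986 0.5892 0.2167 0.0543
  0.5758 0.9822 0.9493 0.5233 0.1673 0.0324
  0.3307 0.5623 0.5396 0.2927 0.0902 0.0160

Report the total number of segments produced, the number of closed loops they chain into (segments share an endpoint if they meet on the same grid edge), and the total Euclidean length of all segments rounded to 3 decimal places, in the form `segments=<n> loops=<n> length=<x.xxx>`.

cell (4,1): code 0100 → (4.226,2.000)–(5.000,1.154)
cell (4,2): code 1100 → (4.420,3.000)–(4.226,2.000)
cell (4,3): code 1000 → (5.000,3.571)–(4.420,3.000)
cell (5,1): code 0110 → (5.000,1.154)–(6.000,1.103)
cell (5,3): code 1001 → (6.000,3.755)–(5.000,3.571)
cell (6,1): code 0110 → (6.000,1.103)–(7.000,1.394)
cell (6,3): code 1001 → (7.000,3.344)–(6.000,3.755)
cell (7,0): code 0100 → (7.501,1.000)–(8.000,0.692)
cell (7,1): code 1110 → (7.000,1.394)–(7.501,1.000)
cell (7,2): code 1011 → (8.000,2.923)–(7.855,3.000)
cell (7,3): code 0001 → (7.855,3.000)–(7.000,3.344)
cell (8,0): code 0110 → (8.000,0.692)–(9.000,0.005)
cell (8,2): code 1101 → (8.612,3.000)–(8.000,2.923)
cell (8,3): code 1000 → (9.000,3.027)–(8.612,3.000)
cell (9,0): code 0110 → (9.000,0.005)–(10.000,0.008)
cell (9,2): code 1011 → (10.000,2.869)–(9.155,3.000)
cell (9,3): code 0001 → (9.155,3.000)–(9.000,3.027)
cell (10,0): code 0010 → (10.000,0.008)–(10.960,1.000)
cell (10,1): code 0011 → (10.960,1.000)–(10.904,2.000)
cell (10,2): code 0001 → (10.904,2.000)–(10.000,2.869)
total: 20 segments, chained into 1 closed loop(s), length Σ = 17.298010

segments=20 loops=1 length=17.298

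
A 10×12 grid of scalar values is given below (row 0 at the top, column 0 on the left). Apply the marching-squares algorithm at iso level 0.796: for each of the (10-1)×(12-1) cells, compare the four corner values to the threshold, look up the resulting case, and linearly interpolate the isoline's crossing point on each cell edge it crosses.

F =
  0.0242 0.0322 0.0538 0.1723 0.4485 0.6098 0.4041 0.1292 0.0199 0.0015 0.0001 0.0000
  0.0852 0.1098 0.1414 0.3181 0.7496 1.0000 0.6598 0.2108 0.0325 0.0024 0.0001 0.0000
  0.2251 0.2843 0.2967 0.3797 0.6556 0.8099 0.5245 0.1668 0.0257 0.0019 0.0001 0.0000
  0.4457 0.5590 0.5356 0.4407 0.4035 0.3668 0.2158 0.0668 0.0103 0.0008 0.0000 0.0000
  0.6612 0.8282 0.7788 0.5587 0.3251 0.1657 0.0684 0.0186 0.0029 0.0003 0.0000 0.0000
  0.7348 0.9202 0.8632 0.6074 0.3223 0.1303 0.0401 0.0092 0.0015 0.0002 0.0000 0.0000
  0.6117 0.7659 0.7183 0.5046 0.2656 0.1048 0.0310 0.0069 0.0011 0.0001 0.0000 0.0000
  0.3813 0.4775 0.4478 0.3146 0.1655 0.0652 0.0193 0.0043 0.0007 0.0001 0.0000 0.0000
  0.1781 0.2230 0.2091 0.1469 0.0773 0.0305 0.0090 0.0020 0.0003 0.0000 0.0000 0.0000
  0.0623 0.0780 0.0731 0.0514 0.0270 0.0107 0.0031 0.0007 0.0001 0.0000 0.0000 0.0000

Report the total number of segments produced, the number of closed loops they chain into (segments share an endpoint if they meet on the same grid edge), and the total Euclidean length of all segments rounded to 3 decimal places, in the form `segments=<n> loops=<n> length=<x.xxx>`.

cell (0,4): code 0100 → (0.477,5.000)–(1.000,4.185)
cell (0,5): code 1000 → (1.000,5.600)–(0.477,5.000)
cell (1,4): code 0110 → (1.000,4.185)–(2.000,4.910)
cell (1,5): code 1001 → (2.000,5.049)–(1.000,5.600)
cell (2,4): code 0010 → (2.000,4.910)–(2.031,5.000)
cell (2,5): code 0001 → (2.031,5.000)–(2.000,5.049)
cell (3,0): code 0100 → (3.880,1.000)–(4.000,0.807)
cell (3,1): code 1000 → (4.000,1.652)–(3.880,1.000)
cell (4,0): code 0110 → (4.000,0.807)–(5.000,0.330)
cell (4,1): code 1101 → (4.204,2.000)–(4.000,1.652)
cell (4,2): code 1000 → (5.000,2.263)–(4.204,2.000)
cell (5,0): code 0010 → (5.000,0.330)–(5.805,1.000)
cell (5,1): code 0011 → (5.805,1.000)–(5.464,2.000)
cell (5,2): code 0001 → (5.464,2.000)–(5.000,2.263)
total: 14 segments, chained into 2 closed loop(s), length Σ = 10.169824

segments=14 loops=2 length=10.170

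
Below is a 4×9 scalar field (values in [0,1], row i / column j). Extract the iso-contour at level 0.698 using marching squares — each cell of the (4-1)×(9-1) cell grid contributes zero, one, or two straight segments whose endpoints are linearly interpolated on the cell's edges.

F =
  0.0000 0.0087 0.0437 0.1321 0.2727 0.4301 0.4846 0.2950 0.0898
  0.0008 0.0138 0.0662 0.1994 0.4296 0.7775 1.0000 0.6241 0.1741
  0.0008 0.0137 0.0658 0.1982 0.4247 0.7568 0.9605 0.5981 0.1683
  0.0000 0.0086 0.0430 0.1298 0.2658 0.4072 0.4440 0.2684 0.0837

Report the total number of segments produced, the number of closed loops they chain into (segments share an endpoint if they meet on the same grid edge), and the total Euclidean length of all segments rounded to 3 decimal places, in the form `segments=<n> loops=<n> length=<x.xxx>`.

segments=8 loops=1 length=6.569

cell (0,4): code 0100 → (0.771,5.000)–(1.000,4.771)
cell (0,5): code 1100 → (0.414,6.000)–(0.771,5.000)
cell (0,6): code 1000 → (1.000,6.803)–(0.414,6.000)
cell (1,4): code 0110 → (1.000,4.771)–(2.000,4.823)
cell (1,6): code 1001 → (2.000,6.724)–(1.000,6.803)
cell (2,4): code 0010 → (2.000,4.823)–(2.168,5.000)
cell (2,5): code 0011 → (2.168,5.000)–(2.508,6.000)
cell (2,6): code 0001 → (2.508,6.000)–(2.000,6.724)
total: 8 segments, chained into 1 closed loop(s), length Σ = 6.569369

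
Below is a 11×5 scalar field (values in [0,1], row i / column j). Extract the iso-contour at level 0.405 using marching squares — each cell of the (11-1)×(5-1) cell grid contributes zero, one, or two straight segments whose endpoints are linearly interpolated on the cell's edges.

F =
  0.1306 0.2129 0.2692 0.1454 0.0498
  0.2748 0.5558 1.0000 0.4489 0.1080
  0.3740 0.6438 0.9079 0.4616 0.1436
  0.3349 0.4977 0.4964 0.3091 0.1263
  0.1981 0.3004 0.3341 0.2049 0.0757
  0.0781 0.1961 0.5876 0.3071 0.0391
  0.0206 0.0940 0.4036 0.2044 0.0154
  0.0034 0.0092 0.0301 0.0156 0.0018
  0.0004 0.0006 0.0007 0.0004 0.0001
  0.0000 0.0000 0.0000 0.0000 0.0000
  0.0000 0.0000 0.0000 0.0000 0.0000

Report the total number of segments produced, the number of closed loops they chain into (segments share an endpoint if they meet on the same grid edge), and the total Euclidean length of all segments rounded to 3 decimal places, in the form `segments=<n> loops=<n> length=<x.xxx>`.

segments=16 loops=2 length=14.090

cell (0,0): code 0100 → (0.560,1.000)–(1.000,0.463)
cell (0,1): code 1100 → (0.186,2.000)–(0.560,1.000)
cell (0,2): code 1100 → (0.855,3.000)–(0.186,2.000)
cell (0,3): code 1000 → (1.000,3.129)–(0.855,3.000)
cell (1,0): code 0110 → (1.000,0.463)–(2.000,0.115)
cell (1,3): code 1001 → (2.000,3.178)–(1.000,3.129)
cell (2,0): code 0110 → (2.000,0.115)–(3.000,0.431)
cell (2,2): code 1011 → (3.000,2.488)–(2.371,3.000)
cell (2,3): code 0001 → (2.371,3.000)–(2.000,3.178)
cell (3,0): code 0010 → (3.000,0.431)–(3.470,1.000)
cell (3,1): code 0011 → (3.470,1.000)–(3.563,2.000)
cell (3,2): code 0001 → (3.563,2.000)–(3.000,2.488)
cell (4,1): code 0100 → (4.280,2.000)–(5.000,1.534)
cell (4,2): code 1000 → (5.000,2.651)–(4.280,2.000)
cell (5,1): code 0010 → (5.000,1.534)–(5.992,2.000)
cell (5,2): code 0001 → (5.992,2.000)–(5.000,2.651)
total: 16 segments, chained into 2 closed loop(s), length Σ = 14.090251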